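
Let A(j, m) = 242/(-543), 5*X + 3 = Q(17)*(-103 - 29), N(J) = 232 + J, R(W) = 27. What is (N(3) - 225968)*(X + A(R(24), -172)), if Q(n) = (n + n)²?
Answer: 3740860594247/543 ≈ 6.8892e+9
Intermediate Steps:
Q(n) = 4*n² (Q(n) = (2*n)² = 4*n²)
X = -30519 (X = -⅗ + ((4*17²)*(-103 - 29))/5 = -⅗ + ((4*289)*(-132))/5 = -⅗ + (1156*(-132))/5 = -⅗ + (⅕)*(-152592) = -⅗ - 152592/5 = -30519)
A(j, m) = -242/543 (A(j, m) = 242*(-1/543) = -242/543)
(N(3) - 225968)*(X + A(R(24), -172)) = ((232 + 3) - 225968)*(-30519 - 242/543) = (235 - 225968)*(-16572059/543) = -225733*(-16572059/543) = 3740860594247/543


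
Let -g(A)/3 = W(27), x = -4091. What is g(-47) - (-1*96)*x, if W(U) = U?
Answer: -392817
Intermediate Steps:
g(A) = -81 (g(A) = -3*27 = -81)
g(-47) - (-1*96)*x = -81 - (-1*96)*(-4091) = -81 - (-96)*(-4091) = -81 - 1*392736 = -81 - 392736 = -392817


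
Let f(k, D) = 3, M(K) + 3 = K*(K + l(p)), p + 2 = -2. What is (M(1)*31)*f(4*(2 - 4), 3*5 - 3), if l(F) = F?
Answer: -558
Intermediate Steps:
p = -4 (p = -2 - 2 = -4)
M(K) = -3 + K*(-4 + K) (M(K) = -3 + K*(K - 4) = -3 + K*(-4 + K))
(M(1)*31)*f(4*(2 - 4), 3*5 - 3) = ((-3 + 1² - 4*1)*31)*3 = ((-3 + 1 - 4)*31)*3 = -6*31*3 = -186*3 = -558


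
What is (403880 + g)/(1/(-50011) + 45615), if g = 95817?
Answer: 2271849697/207386524 ≈ 10.955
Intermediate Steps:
(403880 + g)/(1/(-50011) + 45615) = (403880 + 95817)/(1/(-50011) + 45615) = 499697/(-1/50011 + 45615) = 499697/(2281251764/50011) = 499697*(50011/2281251764) = 2271849697/207386524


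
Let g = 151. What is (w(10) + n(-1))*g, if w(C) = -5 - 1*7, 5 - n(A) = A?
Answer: -906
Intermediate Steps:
n(A) = 5 - A
w(C) = -12 (w(C) = -5 - 7 = -12)
(w(10) + n(-1))*g = (-12 + (5 - 1*(-1)))*151 = (-12 + (5 + 1))*151 = (-12 + 6)*151 = -6*151 = -906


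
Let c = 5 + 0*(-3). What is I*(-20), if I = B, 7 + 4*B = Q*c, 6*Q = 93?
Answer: -705/2 ≈ -352.50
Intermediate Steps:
c = 5 (c = 5 + 0 = 5)
Q = 31/2 (Q = (⅙)*93 = 31/2 ≈ 15.500)
B = 141/8 (B = -7/4 + ((31/2)*5)/4 = -7/4 + (¼)*(155/2) = -7/4 + 155/8 = 141/8 ≈ 17.625)
I = 141/8 ≈ 17.625
I*(-20) = (141/8)*(-20) = -705/2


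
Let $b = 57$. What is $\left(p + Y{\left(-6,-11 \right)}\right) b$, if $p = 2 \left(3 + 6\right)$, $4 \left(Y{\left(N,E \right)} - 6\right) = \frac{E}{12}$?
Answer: $\frac{21679}{16} \approx 1354.9$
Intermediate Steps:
$Y{\left(N,E \right)} = 6 + \frac{E}{48}$ ($Y{\left(N,E \right)} = 6 + \frac{E \frac{1}{12}}{4} = 6 + \frac{\frac{1}{12} E}{4} = 6 + \frac{E}{48}$)
$p = 18$ ($p = 2 \cdot 9 = 18$)
$\left(p + Y{\left(-6,-11 \right)}\right) b = \left(18 + \left(6 + \frac{1}{48} \left(-11\right)\right)\right) 57 = \left(18 + \left(6 - \frac{11}{48}\right)\right) 57 = \left(18 + \frac{277}{48}\right) 57 = \frac{1141}{48} \cdot 57 = \frac{21679}{16}$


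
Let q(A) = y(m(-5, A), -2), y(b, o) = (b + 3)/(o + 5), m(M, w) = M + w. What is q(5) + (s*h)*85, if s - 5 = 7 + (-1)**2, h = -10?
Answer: -11049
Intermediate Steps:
s = 13 (s = 5 + (7 + (-1)**2) = 5 + (7 + 1) = 5 + 8 = 13)
y(b, o) = (3 + b)/(5 + o)
q(A) = -2/3 + A/3 (q(A) = (3 + (-5 + A))/(5 - 2) = (-2 + A)/3 = -2/3 + A/3)
q(5) + (s*h)*85 = (-2/3 + (1/3)*5) + (13*(-10))*85 = (-2/3 + 5/3) - 130*85 = 1 - 11050 = -11049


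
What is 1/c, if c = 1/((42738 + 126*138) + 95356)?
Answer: 155482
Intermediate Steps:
c = 1/155482 (c = 1/((42738 + 17388) + 95356) = 1/(60126 + 95356) = 1/155482 ≈ 6.4316e-6)
1/c = 1/(1/155482) = 155482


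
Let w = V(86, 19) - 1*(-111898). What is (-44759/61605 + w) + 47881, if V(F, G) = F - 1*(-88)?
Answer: 9853859806/61605 ≈ 1.5995e+5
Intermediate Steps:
V(F, G) = 88 + F (V(F, G) = F + 88 = 88 + F)
w = 112072 (w = (88 + 86) - 1*(-111898) = 174 + 111898 = 112072)
(-44759/61605 + w) + 47881 = (-44759/61605 + 112072) + 47881 = 6904150801/61605 + 47881 = 9853859806/61605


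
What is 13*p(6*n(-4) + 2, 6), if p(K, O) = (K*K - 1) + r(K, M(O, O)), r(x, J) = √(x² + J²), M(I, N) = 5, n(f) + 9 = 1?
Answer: 27495 + 13*√2141 ≈ 28097.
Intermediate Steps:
n(f) = -8 (n(f) = -9 + 1 = -8)
r(x, J) = √(J² + x²)
p(K, O) = -1 + K² + √(25 + K²) (p(K, O) = (K*K - 1) + √(5² + K²) = (K² - 1) + √(25 + K²) = (-1 + K²) + √(25 + K²) = -1 + K² + √(25 + K²))
13*p(6*n(-4) + 2, 6) = 13*(-1 + (6*(-8) + 2)² + √(25 + (6*(-8) + 2)²)) = 13*(-1 + (-48 + 2)² + √(25 + (-48 + 2)²)) = 13*(-1 + (-46)² + √(25 + (-46)²)) = 13*(-1 + 2116 + √(25 + 2116)) = 13*(-1 + 2116 + √2141) = 13*(2115 + √2141) = 27495 + 13*√2141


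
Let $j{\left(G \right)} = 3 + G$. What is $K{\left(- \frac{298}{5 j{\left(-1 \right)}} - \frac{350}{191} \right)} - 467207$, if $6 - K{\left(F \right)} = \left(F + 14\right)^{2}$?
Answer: $- \frac{426382543946}{912025} \approx -4.6751 \cdot 10^{5}$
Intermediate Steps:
$K{\left(F \right)} = 6 - \left(14 + F\right)^{2}$ ($K{\left(F \right)} = 6 - \left(F + 14\right)^{2} = 6 - \left(14 + F\right)^{2}$)
$K{\left(- \frac{298}{5 j{\left(-1 \right)}} - \frac{350}{191} \right)} - 467207 = \left(6 - \left(14 - \left(\frac{350}{191} + 298 \frac{1}{5 \left(3 - 1\right)}\right)\right)^{2}\right) - 467207 = \left(6 - \left(14 - \left(\frac{350}{191} + \frac{298}{5 \cdot 2}\right)\right)^{2}\right) - 467207 = \left(6 - \left(14 - \left(\frac{350}{191} + \frac{298}{10}\right)\right)^{2}\right) - 467207 = \left(6 - \left(14 - \frac{30209}{955}\right)^{2}\right) - 467207 = \left(6 - \left(- \frac{16839}{955}\right)^{2}\right) - 467207 = \left(6 - \frac{283551921}{912025}\right) - 467207 = - \frac{278079771}{912025} - 467207 = - \frac{426382543946}{912025}$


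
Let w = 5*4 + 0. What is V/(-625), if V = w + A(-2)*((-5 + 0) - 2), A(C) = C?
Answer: -34/625 ≈ -0.054400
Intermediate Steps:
w = 20 (w = 20 + 0 = 20)
V = 34 (V = 20 - 2*((-5 + 0) - 2) = 20 - 2*(-5 - 2) = 20 - 2*(-7) = 20 + 14 = 34)
V/(-625) = 34/(-625) = 34*(-1/625) = -34/625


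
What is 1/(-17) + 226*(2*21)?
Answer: 161363/17 ≈ 9491.9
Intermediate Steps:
1/(-17) + 226*(2*21) = -1/17 + 226*42 = -1/17 + 9492 = 161363/17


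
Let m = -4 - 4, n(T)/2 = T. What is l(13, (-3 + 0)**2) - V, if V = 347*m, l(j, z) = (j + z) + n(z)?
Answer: 2816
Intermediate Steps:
n(T) = 2*T
m = -8
l(j, z) = j + 3*z (l(j, z) = (j + z) + 2*z = j + 3*z)
V = -2776 (V = 347*(-8) = -2776)
l(13, (-3 + 0)**2) - V = (13 + 3*(-3 + 0)**2) - 1*(-2776) = (13 + 3*(-3)**2) + 2776 = (13 + 3*9) + 2776 = (13 + 27) + 2776 = 40 + 2776 = 2816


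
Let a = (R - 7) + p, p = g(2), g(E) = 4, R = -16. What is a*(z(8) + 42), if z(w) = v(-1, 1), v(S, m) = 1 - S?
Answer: -836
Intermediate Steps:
z(w) = 2 (z(w) = 1 - 1*(-1) = 1 + 1 = 2)
p = 4
a = -19 (a = (-16 - 7) + 4 = -23 + 4 = -19)
a*(z(8) + 42) = -19*(2 + 42) = -19*44 = -836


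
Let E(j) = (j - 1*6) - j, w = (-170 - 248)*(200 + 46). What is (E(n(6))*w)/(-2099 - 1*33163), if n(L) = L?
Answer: -34276/1959 ≈ -17.497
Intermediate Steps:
w = -102828 (w = -418*246 = -102828)
E(j) = -6 (E(j) = (j - 6) - j = (-6 + j) - j = -6)
(E(n(6))*w)/(-2099 - 1*33163) = (-6*(-102828))/(-2099 - 1*33163) = 616968/(-2099 - 33163) = 616968/(-35262) = 616968*(-1/35262) = -34276/1959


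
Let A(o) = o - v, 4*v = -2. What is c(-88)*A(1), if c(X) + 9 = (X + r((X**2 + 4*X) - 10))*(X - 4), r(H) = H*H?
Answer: -15040298763/2 ≈ -7.5201e+9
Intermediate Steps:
v = -1/2 (v = (1/4)*(-2) = -1/2 ≈ -0.50000)
A(o) = 1/2 + o (A(o) = o - 1*(-1/2) = o + 1/2 = 1/2 + o)
r(H) = H**2
c(X) = -9 + (-4 + X)*(X + (-10 + X**2 + 4*X)**2) (c(X) = -9 + (X + ((X**2 + 4*X) - 10)**2)*(X - 4) = -9 + (X + (-10 + X**2 + 4*X)**2)*(-4 + X) = -9 + (-4 + X)*(X + (-10 + X**2 + 4*X)**2))
c(-88)*A(1) = (-409 + (-88)**5 - 63*(-88)**2 - 36*(-88)**3 + 4*(-88)**4 + 416*(-88))*(1/2 + 1) = (-409 - 5277319168 - 63*7744 - 36*(-681472) + 4*59969536 - 36608)*(3/2) = (-409 - 5277319168 - 487872 + 24532992 + 239878144 - 36608)*(3/2) = -5013432921*3/2 = -15040298763/2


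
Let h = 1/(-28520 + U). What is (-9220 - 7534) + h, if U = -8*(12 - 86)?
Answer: -467905713/27928 ≈ -16754.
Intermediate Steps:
U = 592 (U = -8*(-74) = 592)
h = -1/27928 (h = 1/(-28520 + 592) = 1/(-27928) = -1/27928 ≈ -3.5806e-5)
(-9220 - 7534) + h = (-9220 - 7534) - 1/27928 = -16754 - 1/27928 = -467905713/27928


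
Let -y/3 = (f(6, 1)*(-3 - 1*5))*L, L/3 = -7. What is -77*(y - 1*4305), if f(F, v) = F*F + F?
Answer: 1961421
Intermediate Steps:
L = -21 (L = 3*(-7) = -21)
f(F, v) = F + F² (f(F, v) = F² + F = F + F²)
y = -21168 (y = -3*(6*(1 + 6))*(-3 - 1*5)*(-21) = -3*(6*7)*(-3 - 5)*(-21) = -3*42*(-8)*(-21) = -(-1008)*(-21) = -3*7056 = -21168)
-77*(y - 1*4305) = -77*(-21168 - 1*4305) = -77*(-21168 - 4305) = -77*(-25473) = 1961421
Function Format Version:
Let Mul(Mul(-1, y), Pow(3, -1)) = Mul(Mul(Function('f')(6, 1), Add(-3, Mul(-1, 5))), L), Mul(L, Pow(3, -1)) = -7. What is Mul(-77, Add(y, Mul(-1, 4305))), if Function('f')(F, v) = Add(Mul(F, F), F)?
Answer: 1961421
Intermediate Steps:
L = -21 (L = Mul(3, -7) = -21)
Function('f')(F, v) = Add(F, Pow(F, 2)) (Function('f')(F, v) = Add(Pow(F, 2), F) = Add(F, Pow(F, 2)))
y = -21168 (y = Mul(-3, Mul(Mul(Mul(6, Add(1, 6)), Add(-3, Mul(-1, 5))), -21)) = Mul(-3, Mul(Mul(Mul(6, 7), Add(-3, -5)), -21)) = Mul(-3, Mul(Mul(42, -8), -21)) = Mul(-3, Mul(-336, -21)) = Mul(-3, 7056) = -21168)
Mul(-77, Add(y, Mul(-1, 4305))) = Mul(-77, Add(-21168, Mul(-1, 4305))) = Mul(-77, Add(-21168, -4305)) = Mul(-77, -25473) = 1961421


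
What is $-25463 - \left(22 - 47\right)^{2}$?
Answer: $-26088$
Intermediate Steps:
$-25463 - \left(22 - 47\right)^{2} = -25463 - \left(-25\right)^{2} = -25463 - 625 = -26088$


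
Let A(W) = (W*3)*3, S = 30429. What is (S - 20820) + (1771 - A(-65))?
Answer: 11965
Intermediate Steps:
A(W) = 9*W (A(W) = (3*W)*3 = 9*W)
(S - 20820) + (1771 - A(-65)) = (30429 - 20820) + (1771 - 9*(-65)) = 9609 + (1771 - 1*(-585)) = 9609 + (1771 + 585) = 9609 + 2356 = 11965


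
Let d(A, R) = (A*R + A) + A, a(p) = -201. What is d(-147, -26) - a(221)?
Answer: 3729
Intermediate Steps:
d(A, R) = 2*A + A*R (d(A, R) = (A + A*R) + A = 2*A + A*R)
d(-147, -26) - a(221) = -147*(2 - 26) - 1*(-201) = -147*(-24) + 201 = 3528 + 201 = 3729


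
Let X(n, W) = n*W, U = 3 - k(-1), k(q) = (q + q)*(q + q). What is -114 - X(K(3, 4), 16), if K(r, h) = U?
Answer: -98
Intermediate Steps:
k(q) = 4*q² (k(q) = (2*q)*(2*q) = 4*q²)
U = -1 (U = 3 - 4*(-1)² = 3 - 4 = -1)
K(r, h) = -1
X(n, W) = W*n
-114 - X(K(3, 4), 16) = -114 - 16*(-1) = -114 - 1*(-16) = -114 + 16 = -98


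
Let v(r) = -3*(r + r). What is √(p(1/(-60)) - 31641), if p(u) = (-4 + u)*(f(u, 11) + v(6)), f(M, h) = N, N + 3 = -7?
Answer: I*√28310610/30 ≈ 177.36*I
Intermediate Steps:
v(r) = -6*r
N = -10 (N = -3 - 7 = -10)
f(M, h) = -10
p(u) = 184 - 46*u (p(u) = (-4 + u)*(-10 - 6*6) = (-4 + u)*(-10 - 36) = (-4 + u)*(-46) = 184 - 46*u)
√(p(1/(-60)) - 31641) = √((184 - 46/(-60)) - 31641) = √((184 - 46*(-1/60)) - 31641) = √((184 + 23/30) - 31641) = √(5543/30 - 31641) = √(-943687/30) = I*√28310610/30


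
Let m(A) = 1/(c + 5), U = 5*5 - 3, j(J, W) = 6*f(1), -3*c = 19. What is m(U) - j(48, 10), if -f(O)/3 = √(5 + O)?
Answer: -¾ + 18*√6 ≈ 43.341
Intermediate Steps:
f(O) = -3*√(5 + O)
c = -19/3 (c = -⅓*19 = -19/3 ≈ -6.3333)
j(J, W) = -18*√6 (j(J, W) = 6*(-3*√(5 + 1)) = 6*(-3*√6) = -18*√6)
U = 22 (U = 25 - 3 = 22)
m(A) = -¾ (m(A) = 1/(-19/3 + 5) = 1/(-4/3) = -¾)
m(U) - j(48, 10) = -¾ - (-18)*√6 = -¾ + 18*√6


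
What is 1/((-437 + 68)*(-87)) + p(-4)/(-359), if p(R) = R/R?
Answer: -31744/11524977 ≈ -0.0027544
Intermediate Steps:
p(R) = 1
1/((-437 + 68)*(-87)) + p(-4)/(-359) = 1/((-437 + 68)*(-87)) + 1/(-359) = -1/87/(-369) + 1*(-1/359) = -1/369*(-1/87) - 1/359 = 1/32103 - 1/359 = -31744/11524977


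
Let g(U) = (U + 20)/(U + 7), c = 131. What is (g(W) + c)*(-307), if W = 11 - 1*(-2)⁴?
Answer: -85039/2 ≈ -42520.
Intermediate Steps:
W = -5 (W = 11 - 1*16 = 11 - 16 = -5)
g(U) = (20 + U)/(7 + U)
(g(W) + c)*(-307) = ((20 - 5)/(7 - 5) + 131)*(-307) = (15/2 + 131)*(-307) = (277/2)*(-307) = -85039/2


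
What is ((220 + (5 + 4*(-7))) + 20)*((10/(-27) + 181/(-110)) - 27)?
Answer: -18700409/2970 ≈ -6296.4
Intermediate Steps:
((220 + (5 + 4*(-7))) + 20)*((10/(-27) + 181/(-110)) - 27) = ((220 + (5 - 28)) + 20)*((10*(-1/27) + 181*(-1/110)) - 27) = ((220 - 23) + 20)*((-10/27 - 181/110) - 27) = (197 + 20)*(-5987/2970 - 27) = 217*(-86177/2970) = -18700409/2970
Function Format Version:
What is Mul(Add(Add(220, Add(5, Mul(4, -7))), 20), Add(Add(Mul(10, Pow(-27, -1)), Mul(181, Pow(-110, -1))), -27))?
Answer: Rational(-18700409, 2970) ≈ -6296.4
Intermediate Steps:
Mul(Add(Add(220, Add(5, Mul(4, -7))), 20), Add(Add(Mul(10, Pow(-27, -1)), Mul(181, Pow(-110, -1))), -27)) = Mul(Add(Add(220, Add(5, -28)), 20), Add(Add(Mul(10, Rational(-1, 27)), Mul(181, Rational(-1, 110))), -27)) = Mul(Add(Add(220, -23), 20), Add(Add(Rational(-10, 27), Rational(-181, 110)), -27)) = Mul(Add(197, 20), Add(Rational(-5987, 2970), -27)) = Mul(217, Rational(-86177, 2970)) = Rational(-18700409, 2970)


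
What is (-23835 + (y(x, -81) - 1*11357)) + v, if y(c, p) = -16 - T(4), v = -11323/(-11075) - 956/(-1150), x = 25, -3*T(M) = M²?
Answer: -26899581251/764175 ≈ -35201.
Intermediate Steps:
T(M) = -M²/3
v = 472183/254725 (v = -11323*(-1/11075) - 956*(-1/1150) = 11323/11075 + 478/575 = 472183/254725 ≈ 1.8537)
y(c, p) = -32/3 (y(c, p) = -16 - (-1)*4²/3 = -16 - (-1)*16/3 = -16 - 1*(-16/3) = -16 + 16/3 = -32/3)
(-23835 + (y(x, -81) - 1*11357)) + v = (-23835 + (-32/3 - 1*11357)) + 472183/254725 = (-23835 + (-32/3 - 11357)) + 472183/254725 = (-23835 - 34103/3) + 472183/254725 = -105608/3 + 472183/254725 = -26899581251/764175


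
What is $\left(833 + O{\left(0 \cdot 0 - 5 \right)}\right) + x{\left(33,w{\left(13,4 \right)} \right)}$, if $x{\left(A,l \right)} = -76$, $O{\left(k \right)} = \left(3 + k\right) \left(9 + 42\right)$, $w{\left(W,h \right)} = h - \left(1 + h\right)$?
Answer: $655$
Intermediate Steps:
$w{\left(W,h \right)} = -1$
$O{\left(k \right)} = 153 + 51 k$ ($O{\left(k \right)} = \left(3 + k\right) 51 = 153 + 51 k$)
$\left(833 + O{\left(0 \cdot 0 - 5 \right)}\right) + x{\left(33,w{\left(13,4 \right)} \right)} = \left(833 + \left(153 + 51 \left(0 \cdot 0 - 5\right)\right)\right) - 76 = \left(833 + \left(153 + 51 \left(0 - 5\right)\right)\right) - 76 = \left(833 + \left(153 + 51 \left(-5\right)\right)\right) - 76 = \left(833 + \left(153 - 255\right)\right) - 76 = \left(833 - 102\right) - 76 = 731 - 76 = 655$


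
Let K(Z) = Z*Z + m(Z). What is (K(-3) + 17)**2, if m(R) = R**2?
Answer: 1225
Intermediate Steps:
K(Z) = 2*Z**2 (K(Z) = Z*Z + Z**2 = Z**2 + Z**2 = 2*Z**2)
(K(-3) + 17)**2 = (2*(-3)**2 + 17)**2 = (2*9 + 17)**2 = (18 + 17)**2 = 35**2 = 1225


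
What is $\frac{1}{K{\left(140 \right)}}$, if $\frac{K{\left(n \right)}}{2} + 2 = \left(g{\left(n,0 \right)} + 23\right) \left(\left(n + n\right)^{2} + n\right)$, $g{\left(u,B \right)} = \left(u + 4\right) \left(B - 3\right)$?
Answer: $- \frac{1}{64245724} \approx -1.5565 \cdot 10^{-8}$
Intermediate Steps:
$g{\left(u,B \right)} = \left(-3 + B\right) \left(4 + u\right)$ ($g{\left(u,B \right)} = \left(4 + u\right) \left(-3 + B\right) = \left(-3 + B\right) \left(4 + u\right)$)
$K{\left(n \right)} = -4 + 2 \left(11 - 3 n\right) \left(n + 4 n^{2}\right)$ ($K{\left(n \right)} = -4 + 2 \left(\left(-12 - 3 n + 4 \cdot 0 + 0 n\right) + 23\right) \left(\left(n + n\right)^{2} + n\right) = -4 + 2 \left(\left(-12 - 3 n + 0 + 0\right) + 23\right) \left(\left(2 n\right)^{2} + n\right) = -4 + 2 \left(\left(-12 - 3 n\right) + 23\right) \left(4 n^{2} + n\right) = -4 + 2 \left(11 - 3 n\right) \left(n + 4 n^{2}\right)$)
$\frac{1}{K{\left(140 \right)}} = \frac{1}{-4 - 24 \cdot 140^{3} + 22 \cdot 140 + 82 \cdot 140^{2}} = \frac{1}{-4 - 65856000 + 3080 + 82 \cdot 19600} = \frac{1}{-4 - 65856000 + 3080 + 1607200} = \frac{1}{-64245724} = - \frac{1}{64245724}$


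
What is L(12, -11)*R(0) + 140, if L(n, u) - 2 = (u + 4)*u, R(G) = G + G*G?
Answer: 140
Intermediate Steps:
R(G) = G + G²
L(n, u) = 2 + u*(4 + u) (L(n, u) = 2 + (u + 4)*u = 2 + (4 + u)*u = 2 + u*(4 + u))
L(12, -11)*R(0) + 140 = (2 + (-11)² + 4*(-11))*(0*(1 + 0)) + 140 = (2 + 121 - 44)*(0*1) + 140 = 79*0 + 140 = 0 + 140 = 140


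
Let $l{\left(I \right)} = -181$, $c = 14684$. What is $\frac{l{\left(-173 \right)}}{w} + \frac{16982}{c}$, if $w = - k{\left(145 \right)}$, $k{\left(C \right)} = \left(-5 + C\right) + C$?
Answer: $\frac{3748837}{2092470} \approx 1.7916$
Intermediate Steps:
$k{\left(C \right)} = -5 + 2 C$
$w = -285$ ($w = - (-5 + 2 \cdot 145) = - (-5 + 290) = \left(-1\right) 285 = -285$)
$\frac{l{\left(-173 \right)}}{w} + \frac{16982}{c} = - \frac{181}{-285} + \frac{16982}{14684} = \left(-181\right) \left(- \frac{1}{285}\right) + 16982 \cdot \frac{1}{14684} = \frac{181}{285} + \frac{8491}{7342} = \frac{3748837}{2092470}$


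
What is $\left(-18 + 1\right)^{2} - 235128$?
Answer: $-234839$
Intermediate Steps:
$\left(-18 + 1\right)^{2} - 235128 = \left(-17\right)^{2} - 235128 = 289 - 235128 = -234839$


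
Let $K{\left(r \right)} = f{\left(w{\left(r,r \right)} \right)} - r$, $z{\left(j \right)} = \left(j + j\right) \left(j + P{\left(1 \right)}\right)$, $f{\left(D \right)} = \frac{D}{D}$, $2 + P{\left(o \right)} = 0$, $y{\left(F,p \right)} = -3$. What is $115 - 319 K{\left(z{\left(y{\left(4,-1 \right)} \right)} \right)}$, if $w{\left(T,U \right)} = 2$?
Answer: $9366$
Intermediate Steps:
$P{\left(o \right)} = -2$ ($P{\left(o \right)} = -2 + 0 = -2$)
$f{\left(D \right)} = 1$
$z{\left(j \right)} = 2 j \left(-2 + j\right)$ ($z{\left(j \right)} = \left(j + j\right) \left(j - 2\right) = 2 j \left(-2 + j\right)$)
$K{\left(r \right)} = 1 - r$
$115 - 319 K{\left(z{\left(y{\left(4,-1 \right)} \right)} \right)} = 115 - 319 \left(1 - 2 \left(-3\right) \left(-2 - 3\right)\right) = 115 - 319 \left(1 - 2 \left(-3\right) \left(-5\right)\right) = 115 - 319 \left(1 - 30\right) = 115 - -9251 = 115 + 9251 = 9366$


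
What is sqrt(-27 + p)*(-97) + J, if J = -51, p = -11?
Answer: -51 - 97*I*sqrt(38) ≈ -51.0 - 597.95*I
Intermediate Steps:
sqrt(-27 + p)*(-97) + J = sqrt(-27 - 11)*(-97) - 51 = sqrt(-38)*(-97) - 51 = (I*sqrt(38))*(-97) - 51 = -97*I*sqrt(38) - 51 = -51 - 97*I*sqrt(38)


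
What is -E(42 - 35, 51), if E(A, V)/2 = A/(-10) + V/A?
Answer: -461/35 ≈ -13.171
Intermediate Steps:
E(A, V) = -A/5 + 2*V/A (E(A, V) = 2*(A/(-10) + V/A) = 2*(A*(-⅒) + V/A) = 2*(-A/10 + V/A) = -A/5 + 2*V/A)
-E(42 - 35, 51) = -(-(42 - 35)/5 + 2*51/(42 - 35)) = -(-⅕*7 + 2*51/7) = -(-7/5 + 2*51*(⅐)) = -(-7/5 + 102/7) = -1*461/35 = -461/35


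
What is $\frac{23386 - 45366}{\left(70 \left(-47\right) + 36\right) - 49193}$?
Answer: $\frac{21980}{52447} \approx 0.41909$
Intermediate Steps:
$\frac{23386 - 45366}{\left(70 \left(-47\right) + 36\right) - 49193} = - \frac{21980}{\left(-3290 + 36\right) - 49193} = - \frac{21980}{-3254 - 49193} = - \frac{21980}{-52447} = \left(-21980\right) \left(- \frac{1}{52447}\right) = \frac{21980}{52447}$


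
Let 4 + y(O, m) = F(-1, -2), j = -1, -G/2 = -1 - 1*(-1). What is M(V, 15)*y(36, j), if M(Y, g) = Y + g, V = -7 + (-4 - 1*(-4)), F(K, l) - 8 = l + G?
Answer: 16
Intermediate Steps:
G = 0 (G = -2*(-1 - 1*(-1)) = -2*(-1 + 1) = -2*0 = 0)
F(K, l) = 8 + l (F(K, l) = 8 + (l + 0) = 8 + l)
V = -7 (V = -7 + (-4 + 4) = -7 + 0 = -7)
y(O, m) = 2 (y(O, m) = -4 + (8 - 2) = -4 + 6 = 2)
M(V, 15)*y(36, j) = (-7 + 15)*2 = 8*2 = 16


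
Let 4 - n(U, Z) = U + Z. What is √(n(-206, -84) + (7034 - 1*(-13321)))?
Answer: √20649 ≈ 143.70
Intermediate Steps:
n(U, Z) = 4 - U - Z (n(U, Z) = 4 - (U + Z) = 4 + (-U - Z) = 4 - U - Z)
√(n(-206, -84) + (7034 - 1*(-13321))) = √((4 - 1*(-206) - 1*(-84)) + (7034 - 1*(-13321))) = √((4 + 206 + 84) + (7034 + 13321)) = √(294 + 20355) = √20649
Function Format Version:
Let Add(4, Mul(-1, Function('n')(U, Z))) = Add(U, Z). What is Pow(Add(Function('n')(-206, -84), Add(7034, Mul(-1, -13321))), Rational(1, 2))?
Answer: Pow(20649, Rational(1, 2)) ≈ 143.70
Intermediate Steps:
Function('n')(U, Z) = Add(4, Mul(-1, U), Mul(-1, Z)) (Function('n')(U, Z) = Add(4, Mul(-1, Add(U, Z))) = Add(4, Add(Mul(-1, U), Mul(-1, Z))) = Add(4, Mul(-1, U), Mul(-1, Z)))
Pow(Add(Function('n')(-206, -84), Add(7034, Mul(-1, -13321))), Rational(1, 2)) = Pow(Add(Add(4, Mul(-1, -206), Mul(-1, -84)), Add(7034, Mul(-1, -13321))), Rational(1, 2)) = Pow(Add(Add(4, 206, 84), Add(7034, 13321)), Rational(1, 2)) = Pow(Add(294, 20355), Rational(1, 2)) = Pow(20649, Rational(1, 2))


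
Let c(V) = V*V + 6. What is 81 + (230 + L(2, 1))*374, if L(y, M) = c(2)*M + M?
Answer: 90215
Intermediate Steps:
c(V) = 6 + V² (c(V) = V² + 6 = 6 + V²)
L(y, M) = 11*M (L(y, M) = (6 + 2²)*M + M = (6 + 4)*M + M = 10*M + M = 11*M)
81 + (230 + L(2, 1))*374 = 81 + (230 + 11*1)*374 = 81 + (230 + 11)*374 = 81 + 241*374 = 81 + 90134 = 90215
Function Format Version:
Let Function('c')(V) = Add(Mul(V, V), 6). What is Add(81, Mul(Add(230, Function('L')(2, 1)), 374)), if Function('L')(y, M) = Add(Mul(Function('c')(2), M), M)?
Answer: 90215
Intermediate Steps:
Function('c')(V) = Add(6, Pow(V, 2)) (Function('c')(V) = Add(Pow(V, 2), 6) = Add(6, Pow(V, 2)))
Function('L')(y, M) = Mul(11, M) (Function('L')(y, M) = Add(Mul(Add(6, Pow(2, 2)), M), M) = Add(Mul(Add(6, 4), M), M) = Add(Mul(10, M), M) = Mul(11, M))
Add(81, Mul(Add(230, Function('L')(2, 1)), 374)) = Add(81, Mul(Add(230, Mul(11, 1)), 374)) = Add(81, Mul(Add(230, 11), 374)) = Add(81, Mul(241, 374)) = Add(81, 90134) = 90215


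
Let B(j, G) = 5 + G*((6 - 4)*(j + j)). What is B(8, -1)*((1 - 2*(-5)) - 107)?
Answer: 2592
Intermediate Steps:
B(j, G) = 5 + 4*G*j (B(j, G) = 5 + G*(2*(2*j)) = 5 + G*(4*j) = 5 + 4*G*j)
B(8, -1)*((1 - 2*(-5)) - 107) = (5 + 4*(-1)*8)*((1 - 2*(-5)) - 107) = (5 - 32)*((1 + 10) - 107) = -27*(11 - 107) = -27*(-96) = 2592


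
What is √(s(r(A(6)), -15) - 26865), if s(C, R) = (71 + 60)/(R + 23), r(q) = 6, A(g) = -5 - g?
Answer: I*√429578/4 ≈ 163.86*I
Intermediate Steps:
s(C, R) = 131/(23 + R)
√(s(r(A(6)), -15) - 26865) = √(131/(23 - 15) - 26865) = √(131/8 - 26865) = √(-214789/8) = I*√429578/4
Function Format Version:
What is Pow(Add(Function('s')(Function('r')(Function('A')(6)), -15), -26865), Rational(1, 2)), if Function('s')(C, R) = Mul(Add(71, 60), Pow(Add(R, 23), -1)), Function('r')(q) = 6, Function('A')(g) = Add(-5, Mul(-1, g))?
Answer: Mul(Rational(1, 4), I, Pow(429578, Rational(1, 2))) ≈ Mul(163.86, I)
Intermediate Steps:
Function('s')(C, R) = Mul(131, Pow(Add(23, R), -1))
Pow(Add(Function('s')(Function('r')(Function('A')(6)), -15), -26865), Rational(1, 2)) = Pow(Add(Mul(131, Pow(Add(23, -15), -1)), -26865), Rational(1, 2)) = Pow(Add(Mul(131, Pow(8, -1)), -26865), Rational(1, 2)) = Pow(Add(Mul(131, Rational(1, 8)), -26865), Rational(1, 2)) = Pow(Add(Rational(131, 8), -26865), Rational(1, 2)) = Pow(Rational(-214789, 8), Rational(1, 2)) = Mul(Rational(1, 4), I, Pow(429578, Rational(1, 2)))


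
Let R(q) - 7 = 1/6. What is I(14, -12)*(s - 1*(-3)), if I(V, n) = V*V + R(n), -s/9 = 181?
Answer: -330349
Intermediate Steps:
R(q) = 43/6 (R(q) = 7 + 1/6 = 7 + 1*(⅙) = 7 + ⅙ = 43/6)
s = -1629 (s = -9*181 = -1629)
I(V, n) = 43/6 + V² (I(V, n) = V*V + 43/6 = V² + 43/6 = 43/6 + V²)
I(14, -12)*(s - 1*(-3)) = (43/6 + 14²)*(-1629 - 1*(-3)) = (43/6 + 196)*(-1629 + 3) = (1219/6)*(-1626) = -330349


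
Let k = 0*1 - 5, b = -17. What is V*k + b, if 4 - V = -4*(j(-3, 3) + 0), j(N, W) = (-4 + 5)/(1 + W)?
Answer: -42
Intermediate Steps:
j(N, W) = 1/(1 + W)
k = -5 (k = 0 - 5 = -5)
V = 5 (V = 4 - (-4)*(1/(1 + 3) + 0) = 4 - (-4)*(1/4 + 0) = 4 - (-4)*(¼ + 0) = 4 - (-4)/4 = 4 - 1*(-1) = 4 + 1 = 5)
V*k + b = 5*(-5) - 17 = -25 - 17 = -42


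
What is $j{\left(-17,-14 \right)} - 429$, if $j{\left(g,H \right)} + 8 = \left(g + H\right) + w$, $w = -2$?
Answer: $-470$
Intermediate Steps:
$j{\left(g,H \right)} = -10 + H + g$ ($j{\left(g,H \right)} = -8 - \left(2 - H - g\right) = -8 + \left(-2 + H + g\right) = -10 + H + g$)
$j{\left(-17,-14 \right)} - 429 = \left(-10 - 14 - 17\right) - 429 = -41 - 429 = -470$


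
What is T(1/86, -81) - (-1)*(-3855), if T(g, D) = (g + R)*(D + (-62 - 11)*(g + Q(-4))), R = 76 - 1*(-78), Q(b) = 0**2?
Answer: -121743135/7396 ≈ -16461.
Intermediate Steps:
Q(b) = 0
R = 154 (R = 76 + 78 = 154)
T(g, D) = (154 + g)*(D - 73*g) (T(g, D) = (g + 154)*(D + (-62 - 11)*(g + 0)) = (154 + g)*(D - 73*g))
T(1/86, -81) - (-1)*(-3855) = (-11242/86 - 73*(1/86)**2 + 154*(-81) - 81/86) - (-1)*(-3855) = (-11242*1/86 - 73*(1/86)**2 - 12474 - 81*1/86) - 1*3855 = (-5621/43 - 73*1/7396 - 12474 - 81/86) - 3855 = (-5621/43 - 73/7396 - 12474 - 81/86) - 3855 = -93231555/7396 - 3855 = -121743135/7396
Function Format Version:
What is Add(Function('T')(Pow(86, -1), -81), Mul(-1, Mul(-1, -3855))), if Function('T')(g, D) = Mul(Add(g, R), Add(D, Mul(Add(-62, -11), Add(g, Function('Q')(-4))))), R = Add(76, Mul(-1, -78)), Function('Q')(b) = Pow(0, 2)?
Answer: Rational(-121743135, 7396) ≈ -16461.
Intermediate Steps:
Function('Q')(b) = 0
R = 154 (R = Add(76, 78) = 154)
Function('T')(g, D) = Mul(Add(154, g), Add(D, Mul(-73, g))) (Function('T')(g, D) = Mul(Add(g, 154), Add(D, Mul(Add(-62, -11), Add(g, 0)))) = Mul(Add(154, g), Add(D, Mul(-73, g))))
Add(Function('T')(Pow(86, -1), -81), Mul(-1, Mul(-1, -3855))) = Add(Add(Mul(-11242, Pow(86, -1)), Mul(-73, Pow(Pow(86, -1), 2)), Mul(154, -81), Mul(-81, Pow(86, -1))), Mul(-1, Mul(-1, -3855))) = Add(Add(Mul(-11242, Rational(1, 86)), Mul(-73, Pow(Rational(1, 86), 2)), -12474, Mul(-81, Rational(1, 86))), Mul(-1, 3855)) = Add(Add(Rational(-5621, 43), Mul(-73, Rational(1, 7396)), -12474, Rational(-81, 86)), -3855) = Add(Add(Rational(-5621, 43), Rational(-73, 7396), -12474, Rational(-81, 86)), -3855) = Add(Rational(-93231555, 7396), -3855) = Rational(-121743135, 7396)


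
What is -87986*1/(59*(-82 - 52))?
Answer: 43993/3953 ≈ 11.129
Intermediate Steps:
-87986*1/(59*(-82 - 52)) = -87986/(59*(-134)) = -87986/(-7906) = -87986*(-1/7906) = 43993/3953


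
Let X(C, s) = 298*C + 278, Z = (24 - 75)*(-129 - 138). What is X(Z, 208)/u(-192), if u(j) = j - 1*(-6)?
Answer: -2029072/93 ≈ -21818.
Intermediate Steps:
u(j) = 6 + j (u(j) = j + 6 = 6 + j)
Z = 13617 (Z = -51*(-267) = 13617)
X(C, s) = 278 + 298*C
X(Z, 208)/u(-192) = (278 + 298*13617)/(6 - 192) = (278 + 4057866)/(-186) = 4058144*(-1/186) = -2029072/93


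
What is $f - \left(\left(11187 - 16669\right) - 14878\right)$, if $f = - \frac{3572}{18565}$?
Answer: $\frac{8042124}{395} \approx 20360.0$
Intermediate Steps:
$f = - \frac{76}{395}$ ($f = \left(-3572\right) \frac{1}{18565} = - \frac{76}{395} \approx -0.1924$)
$f - \left(\left(11187 - 16669\right) - 14878\right) = - \frac{76}{395} - \left(\left(11187 - 16669\right) - 14878\right) = - \frac{76}{395} - \left(-5482 - 14878\right) = - \frac{76}{395} - -20360 = - \frac{76}{395} + 20360 = \frac{8042124}{395}$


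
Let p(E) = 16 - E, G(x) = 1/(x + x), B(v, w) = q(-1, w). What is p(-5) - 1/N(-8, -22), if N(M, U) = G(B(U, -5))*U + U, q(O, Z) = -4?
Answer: 1621/77 ≈ 21.052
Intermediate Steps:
B(v, w) = -4
G(x) = 1/(2*x)
N(M, U) = 7*U/8 (N(M, U) = ((½)/(-4))*U + U = ((½)*(-¼))*U + U = -U/8 + U = 7*U/8)
p(-5) - 1/N(-8, -22) = (16 - 1*(-5)) - 1/((7/8)*(-22)) = (16 + 5) - 1/(-77/4) = 21 - 1*(-4/77) = 21 + 4/77 = 1621/77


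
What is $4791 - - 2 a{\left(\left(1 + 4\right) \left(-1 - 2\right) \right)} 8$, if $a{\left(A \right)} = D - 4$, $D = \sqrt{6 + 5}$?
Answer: $4727 + 16 \sqrt{11} \approx 4780.1$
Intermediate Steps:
$D = \sqrt{11} \approx 3.3166$
$a{\left(A \right)} = -4 + \sqrt{11}$ ($a{\left(A \right)} = \sqrt{11} - 4 = -4 + \sqrt{11}$)
$4791 - - 2 a{\left(\left(1 + 4\right) \left(-1 - 2\right) \right)} 8 = 4791 - - 2 \left(-4 + \sqrt{11}\right) 8 = 4791 - \left(8 - 2 \sqrt{11}\right) 8 = 4791 - \left(64 - 16 \sqrt{11}\right) = 4727 + 16 \sqrt{11}$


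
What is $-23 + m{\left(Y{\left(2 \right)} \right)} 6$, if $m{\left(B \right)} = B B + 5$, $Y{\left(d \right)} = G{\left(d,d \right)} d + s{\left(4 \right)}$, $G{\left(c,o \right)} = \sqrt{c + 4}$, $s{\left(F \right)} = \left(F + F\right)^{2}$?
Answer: $24727 + 1536 \sqrt{6} \approx 28489.0$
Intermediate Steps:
$s{\left(F \right)} = 4 F^{2}$ ($s{\left(F \right)} = \left(2 F\right)^{2} = 4 F^{2}$)
$G{\left(c,o \right)} = \sqrt{4 + c}$
$Y{\left(d \right)} = 64 + d \sqrt{4 + d}$ ($Y{\left(d \right)} = \sqrt{4 + d} d + 4 \cdot 4^{2} = d \sqrt{4 + d} + 4 \cdot 16 = d \sqrt{4 + d} + 64 = 64 + d \sqrt{4 + d}$)
$m{\left(B \right)} = 5 + B^{2}$ ($m{\left(B \right)} = B^{2} + 5 = 5 + B^{2}$)
$-23 + m{\left(Y{\left(2 \right)} \right)} 6 = -23 + \left(5 + \left(64 + 2 \sqrt{4 + 2}\right)^{2}\right) 6 = -23 + \left(5 + \left(64 + 2 \sqrt{6}\right)^{2}\right) 6 = -23 + \left(30 + 6 \left(64 + 2 \sqrt{6}\right)^{2}\right) = 7 + 6 \left(64 + 2 \sqrt{6}\right)^{2}$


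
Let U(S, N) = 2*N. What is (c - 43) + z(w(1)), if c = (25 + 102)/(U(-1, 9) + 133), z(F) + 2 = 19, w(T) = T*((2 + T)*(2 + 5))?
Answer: -3799/151 ≈ -25.159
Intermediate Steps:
w(T) = T*(14 + 7*T) (w(T) = T*((2 + T)*7) = T*(14 + 7*T))
z(F) = 17 (z(F) = -2 + 19 = 17)
c = 127/151 (c = (25 + 102)/(2*9 + 133) = 127/(18 + 133) = 127/151 ≈ 0.84106)
(c - 43) + z(w(1)) = (127/151 - 43) + 17 = -6366/151 + 17 = -3799/151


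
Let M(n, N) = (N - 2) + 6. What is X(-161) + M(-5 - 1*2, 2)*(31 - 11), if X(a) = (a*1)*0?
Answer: 120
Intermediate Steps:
M(n, N) = 4 + N (M(n, N) = (-2 + N) + 6 = 4 + N)
X(a) = 0 (X(a) = a*0 = 0)
X(-161) + M(-5 - 1*2, 2)*(31 - 11) = 0 + (4 + 2)*(31 - 11) = 0 + 6*20 = 0 + 120 = 120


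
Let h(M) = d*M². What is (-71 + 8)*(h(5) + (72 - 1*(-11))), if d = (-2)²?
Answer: -11529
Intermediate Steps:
d = 4
h(M) = 4*M²
(-71 + 8)*(h(5) + (72 - 1*(-11))) = (-71 + 8)*(4*5² + (72 - 1*(-11))) = -63*(4*25 + (72 + 11)) = -63*(100 + 83) = -63*183 = -11529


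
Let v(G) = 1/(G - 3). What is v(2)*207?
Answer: -207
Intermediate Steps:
v(G) = 1/(-3 + G)
v(2)*207 = 207/(-3 + 2) = 207/(-1) = -1*207 = -207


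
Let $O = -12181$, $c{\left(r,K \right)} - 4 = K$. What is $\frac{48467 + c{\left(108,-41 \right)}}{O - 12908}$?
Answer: $- \frac{48430}{25089} \approx -1.9303$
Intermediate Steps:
$c{\left(r,K \right)} = 4 + K$
$\frac{48467 + c{\left(108,-41 \right)}}{O - 12908} = \frac{48467 + \left(4 - 41\right)}{-12181 - 12908} = \frac{48467 - 37}{-25089} = 48430 \left(- \frac{1}{25089}\right) = - \frac{48430}{25089}$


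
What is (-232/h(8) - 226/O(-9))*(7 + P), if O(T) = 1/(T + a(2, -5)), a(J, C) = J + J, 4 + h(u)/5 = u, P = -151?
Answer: -805248/5 ≈ -1.6105e+5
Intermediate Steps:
h(u) = -20 + 5*u
a(J, C) = 2*J
O(T) = 1/(4 + T) (O(T) = 1/(T + 2*2) = 1/(T + 4) = 1/(4 + T))
(-232/h(8) - 226/O(-9))*(7 + P) = (-232/(-20 + 5*8) - 226/(1/(4 - 9)))*(7 - 151) = (-232/(-20 + 40) - 226/(1/(-5)))*(-144) = (-232/20 - 226/(-⅕))*(-144) = (-232*1/20 - 226*(-5))*(-144) = (-58/5 + 1130)*(-144) = (5592/5)*(-144) = -805248/5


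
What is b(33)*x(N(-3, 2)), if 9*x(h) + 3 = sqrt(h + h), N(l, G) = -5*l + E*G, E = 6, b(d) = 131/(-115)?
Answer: 131/345 - 131*sqrt(6)/345 ≈ -0.55039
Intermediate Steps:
b(d) = -131/115 (b(d) = 131*(-1/115) = -131/115)
N(l, G) = -5*l + 6*G
x(h) = -1/3 + sqrt(2)*sqrt(h)/9 (x(h) = -1/3 + sqrt(h + h)/9 = -1/3 + sqrt(2*h)/9 = -1/3 + (sqrt(2)*sqrt(h))/9 = -1/3 + sqrt(2)*sqrt(h)/9)
b(33)*x(N(-3, 2)) = -131*(-1/3 + sqrt(2)*sqrt(-5*(-3) + 6*2)/9)/115 = -131*(-1/3 + sqrt(2)*sqrt(15 + 12)/9)/115 = -131*(-1/3 + sqrt(2)*sqrt(27)/9)/115 = -131*(-1/3 + sqrt(2)*(3*sqrt(3))/9)/115 = -131*(-1/3 + sqrt(6)/3)/115 = 131/345 - 131*sqrt(6)/345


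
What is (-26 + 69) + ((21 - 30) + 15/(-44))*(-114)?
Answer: 24373/22 ≈ 1107.9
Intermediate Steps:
(-26 + 69) + ((21 - 30) + 15/(-44))*(-114) = 43 + (-9 + 15*(-1/44))*(-114) = 43 + (-9 - 15/44)*(-114) = 43 - 411/44*(-114) = 43 + 23427/22 = 24373/22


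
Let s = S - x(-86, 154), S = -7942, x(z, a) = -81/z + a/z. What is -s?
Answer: 682939/86 ≈ 7941.1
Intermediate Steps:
s = -682939/86 (s = -7942 - (-81 + 154)/(-86) = -7942 - (-1)*73/86 = -7942 - 1*(-73/86) = -7942 + 73/86 = -682939/86 ≈ -7941.1)
-s = -1*(-682939/86) = 682939/86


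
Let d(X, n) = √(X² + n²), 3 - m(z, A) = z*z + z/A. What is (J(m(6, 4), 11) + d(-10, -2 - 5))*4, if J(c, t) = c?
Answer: -138 + 4*√149 ≈ -89.174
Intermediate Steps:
m(z, A) = 3 - z² - z/A (m(z, A) = 3 - (z*z + z/A) = 3 - (z² + z/A) = 3 + (-z² - z/A) = 3 - z² - z/A)
(J(m(6, 4), 11) + d(-10, -2 - 5))*4 = ((3 - 1*6² - 1*6/4) + √((-10)² + (-2 - 5)²))*4 = ((3 - 1*36 - 1*6*¼) + √(100 + (-7)²))*4 = ((3 - 36 - 3/2) + √(100 + 49))*4 = (-69/2 + √149)*4 = -138 + 4*√149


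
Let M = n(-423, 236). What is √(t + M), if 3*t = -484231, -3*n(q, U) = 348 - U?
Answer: I*√1453029/3 ≈ 401.81*I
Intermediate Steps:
n(q, U) = -116 + U/3 (n(q, U) = -(348 - U)/3 = -116 + U/3)
M = -112/3 (M = -116 + (⅓)*236 = -116 + 236/3 = -112/3 ≈ -37.333)
t = -484231/3 (t = (⅓)*(-484231) = -484231/3 ≈ -1.6141e+5)
√(t + M) = √(-484231/3 - 112/3) = √(-484343/3) = I*√1453029/3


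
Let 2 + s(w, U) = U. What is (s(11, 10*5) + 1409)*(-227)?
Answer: -330739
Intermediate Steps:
s(w, U) = -2 + U
(s(11, 10*5) + 1409)*(-227) = ((-2 + 10*5) + 1409)*(-227) = ((-2 + 50) + 1409)*(-227) = (48 + 1409)*(-227) = 1457*(-227) = -330739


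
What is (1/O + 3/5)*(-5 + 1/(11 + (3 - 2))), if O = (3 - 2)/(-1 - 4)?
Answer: 649/30 ≈ 21.633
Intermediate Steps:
O = -1/5 (O = 1/(-5) = 1*(-1/5) = -1/5 ≈ -0.20000)
(1/O + 3/5)*(-5 + 1/(11 + (3 - 2))) = (1/(-1/5) + 3/5)*(-5 + 1/(11 + (3 - 2))) = (1*(-5) + 3*(1/5))*(-5 + 1/(11 + 1)) = (-5 + 3/5)*(-5 + 1/12) = -22*(-5 + 1/12)/5 = -22/5*(-59/12) = 649/30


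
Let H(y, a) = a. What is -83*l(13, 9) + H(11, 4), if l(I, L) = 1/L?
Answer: -47/9 ≈ -5.2222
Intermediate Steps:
-83*l(13, 9) + H(11, 4) = -83/9 + 4 = -47/9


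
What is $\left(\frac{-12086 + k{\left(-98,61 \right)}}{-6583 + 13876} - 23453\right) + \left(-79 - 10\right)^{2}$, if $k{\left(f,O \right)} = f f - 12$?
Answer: $- \frac{113277370}{7293} \approx -15532.0$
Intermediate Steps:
$k{\left(f,O \right)} = -12 + f^{2}$ ($k{\left(f,O \right)} = f^{2} - 12 = -12 + f^{2}$)
$\left(\frac{-12086 + k{\left(-98,61 \right)}}{-6583 + 13876} - 23453\right) + \left(-79 - 10\right)^{2} = \left(\frac{-12086 - \left(12 - \left(-98\right)^{2}\right)}{-6583 + 13876} - 23453\right) + \left(-79 - 10\right)^{2} = \left(\frac{-12086 + \left(-12 + 9604\right)}{7293} - 23453\right) + \left(-89\right)^{2} = \left(\left(-12086 + 9592\right) \frac{1}{7293} - 23453\right) + 7921 = \left(\left(-2494\right) \frac{1}{7293} - 23453\right) + 7921 = \left(- \frac{2494}{7293} - 23453\right) + 7921 = - \frac{171045223}{7293} + 7921 = - \frac{113277370}{7293}$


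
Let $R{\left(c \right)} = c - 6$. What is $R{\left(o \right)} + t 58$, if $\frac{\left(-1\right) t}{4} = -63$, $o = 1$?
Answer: $14611$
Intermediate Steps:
$t = 252$ ($t = \left(-4\right) \left(-63\right) = 252$)
$R{\left(c \right)} = -6 + c$ ($R{\left(c \right)} = c - 6 = -6 + c$)
$R{\left(o \right)} + t 58 = \left(-6 + 1\right) + 252 \cdot 58 = -5 + 14616 = 14611$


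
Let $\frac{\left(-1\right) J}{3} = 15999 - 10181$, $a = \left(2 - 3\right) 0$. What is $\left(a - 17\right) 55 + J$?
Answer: $-18389$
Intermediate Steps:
$a = 0$ ($a = \left(-1\right) 0 = 0$)
$J = -17454$ ($J = - 3 \left(15999 - 10181\right) = \left(-3\right) 5818 = -17454$)
$\left(a - 17\right) 55 + J = \left(0 - 17\right) 55 - 17454 = \left(-17\right) 55 - 17454 = -935 - 17454 = -18389$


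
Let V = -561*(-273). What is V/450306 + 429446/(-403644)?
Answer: -609087134/841496829 ≈ -0.72381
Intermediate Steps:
V = 153153
V/450306 + 429446/(-403644) = 153153/450306 + 429446/(-403644) = 153153*(1/450306) + 429446*(-1/403644) = 17017/50034 - 214723/201822 = -609087134/841496829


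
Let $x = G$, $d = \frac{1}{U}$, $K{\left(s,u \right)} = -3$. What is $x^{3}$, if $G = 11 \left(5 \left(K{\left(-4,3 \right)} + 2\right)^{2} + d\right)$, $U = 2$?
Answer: $\frac{1771561}{8} \approx 2.2145 \cdot 10^{5}$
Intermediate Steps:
$d = \frac{1}{2} \approx 0.5$
$G = \frac{121}{2}$ ($G = 11 \left(5 \left(-3 + 2\right)^{2} + \frac{1}{2}\right) = 11 \left(5 \left(-1\right)^{2} + \frac{1}{2}\right) = 11 \left(5 \cdot 1 + \frac{1}{2}\right) = 11 \left(5 + \frac{1}{2}\right) = 11 \cdot \frac{11}{2} = \frac{121}{2} \approx 60.5$)
$x = \frac{121}{2} \approx 60.5$
$x^{3} = \left(\frac{121}{2}\right)^{3} = \frac{1771561}{8}$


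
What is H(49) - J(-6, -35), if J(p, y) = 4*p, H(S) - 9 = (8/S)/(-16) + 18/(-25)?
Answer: 79061/2450 ≈ 32.270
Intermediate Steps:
H(S) = 207/25 - 1/(2*S) (H(S) = 9 + ((8/S)/(-16) + 18/(-25)) = 9 + ((8/S)*(-1/16) + 18*(-1/25)) = 9 + (-1/(2*S) - 18/25) = 9 + (-18/25 - 1/(2*S)) = 207/25 - 1/(2*S))
H(49) - J(-6, -35) = (1/50)*(-25 + 414*49)/49 - 4*(-6) = (1/50)*(1/49)*(-25 + 20286) - 1*(-24) = (1/50)*(1/49)*20261 + 24 = 20261/2450 + 24 = 79061/2450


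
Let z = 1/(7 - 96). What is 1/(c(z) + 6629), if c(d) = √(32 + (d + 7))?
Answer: 589981/3910980579 - √308830/3910980579 ≈ 0.00015071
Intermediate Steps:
z = -1/89 (z = 1/(-89) = -1/89 ≈ -0.011236)
c(d) = √(39 + d) (c(d) = √(32 + (7 + d)) = √(39 + d))
1/(c(z) + 6629) = 1/(√(39 - 1/89) + 6629) = 1/(√(3470/89) + 6629) = 1/(√308830/89 + 6629) = 1/(6629 + √308830/89)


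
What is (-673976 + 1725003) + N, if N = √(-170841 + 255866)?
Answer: 1051027 + 5*√3401 ≈ 1.0513e+6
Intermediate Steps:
N = 5*√3401 (N = √85025 = 5*√3401 ≈ 291.59)
(-673976 + 1725003) + N = (-673976 + 1725003) + 5*√3401 = 1051027 + 5*√3401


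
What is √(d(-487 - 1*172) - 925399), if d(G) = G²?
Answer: I*√491118 ≈ 700.8*I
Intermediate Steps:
√(d(-487 - 1*172) - 925399) = √((-487 - 1*172)² - 925399) = √((-487 - 172)² - 925399) = √((-659)² - 925399) = √(434281 - 925399) = √(-491118) = I*√491118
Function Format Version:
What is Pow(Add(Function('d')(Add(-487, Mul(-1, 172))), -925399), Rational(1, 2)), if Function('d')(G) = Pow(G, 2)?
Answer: Mul(I, Pow(491118, Rational(1, 2))) ≈ Mul(700.80, I)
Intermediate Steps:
Pow(Add(Function('d')(Add(-487, Mul(-1, 172))), -925399), Rational(1, 2)) = Pow(Add(Pow(Add(-487, Mul(-1, 172)), 2), -925399), Rational(1, 2)) = Pow(Add(Pow(Add(-487, -172), 2), -925399), Rational(1, 2)) = Pow(Add(Pow(-659, 2), -925399), Rational(1, 2)) = Pow(Add(434281, -925399), Rational(1, 2)) = Pow(-491118, Rational(1, 2)) = Mul(I, Pow(491118, Rational(1, 2)))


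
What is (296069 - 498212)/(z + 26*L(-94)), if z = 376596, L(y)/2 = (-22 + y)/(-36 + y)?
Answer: -1010715/1883212 ≈ -0.53670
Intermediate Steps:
L(y) = 2*(-22 + y)/(-36 + y) (L(y) = 2*((-22 + y)/(-36 + y)) = 2*(-22 + y)/(-36 + y))
(296069 - 498212)/(z + 26*L(-94)) = (296069 - 498212)/(376596 + 26*(2*(-22 - 94)/(-36 - 94))) = -202143/(376596 + 26*(2*(-116)/(-130))) = -202143/(376596 + 26*(2*(-1/130)*(-116))) = -202143/(376596 + 26*(116/65)) = -202143/(376596 + 232/5) = -202143/1883212/5 = -202143*5/1883212 = -1010715/1883212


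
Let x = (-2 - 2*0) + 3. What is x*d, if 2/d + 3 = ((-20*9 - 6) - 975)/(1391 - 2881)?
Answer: -2980/3309 ≈ -0.90057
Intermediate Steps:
d = -2980/3309 (d = 2/(-3 + ((-20*9 - 6) - 975)/(1391 - 2881)) = 2/(-3 + ((-180 - 6) - 975)/(-1490)) = 2/(-3 + (-186 - 975)*(-1/1490)) = 2/(-3 - 1161*(-1/1490)) = 2/(-3 + 1161/1490) = 2/(-3309/1490) = 2*(-1490/3309) = -2980/3309 ≈ -0.90057)
x = 1 (x = (-2 + 0) + 3 = -2 + 3 = 1)
x*d = 1*(-2980/3309) = -2980/3309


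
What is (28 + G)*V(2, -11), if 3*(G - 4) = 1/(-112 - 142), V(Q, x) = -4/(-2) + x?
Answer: -73149/254 ≈ -287.99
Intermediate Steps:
V(Q, x) = 2 + x (V(Q, x) = -4*(-½) + x = 2 + x)
G = 3047/762 (G = 4 + 1/(3*(-112 - 142)) = 4 + (⅓)/(-254) = 4 + (⅓)*(-1/254) = 4 - 1/762 = 3047/762 ≈ 3.9987)
(28 + G)*V(2, -11) = (28 + 3047/762)*(2 - 11) = (24383/762)*(-9) = -73149/254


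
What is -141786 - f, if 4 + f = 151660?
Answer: -293442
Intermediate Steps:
f = 151656 (f = -4 + 151660 = 151656)
-141786 - f = -141786 - 1*151656 = -141786 - 151656 = -293442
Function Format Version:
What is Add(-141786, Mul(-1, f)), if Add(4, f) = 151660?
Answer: -293442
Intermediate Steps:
f = 151656 (f = Add(-4, 151660) = 151656)
Add(-141786, Mul(-1, f)) = Add(-141786, Mul(-1, 151656)) = Add(-141786, -151656) = -293442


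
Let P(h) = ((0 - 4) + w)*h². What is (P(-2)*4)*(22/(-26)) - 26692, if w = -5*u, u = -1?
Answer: -347172/13 ≈ -26706.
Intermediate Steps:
w = 5 (w = -5*(-1) = 5)
P(h) = h² (P(h) = ((0 - 4) + 5)*h² = (-4 + 5)*h² = 1*h² = h²)
(P(-2)*4)*(22/(-26)) - 26692 = ((-2)²*4)*(22/(-26)) - 26692 = (4*4)*(22*(-1/26)) - 26692 = 16*(-11/13) - 26692 = -176/13 - 26692 = -347172/13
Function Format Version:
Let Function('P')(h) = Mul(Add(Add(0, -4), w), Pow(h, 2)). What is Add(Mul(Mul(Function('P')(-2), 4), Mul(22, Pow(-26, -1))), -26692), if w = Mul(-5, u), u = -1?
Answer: Rational(-347172, 13) ≈ -26706.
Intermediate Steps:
w = 5 (w = Mul(-5, -1) = 5)
Function('P')(h) = Pow(h, 2) (Function('P')(h) = Mul(Add(Add(0, -4), 5), Pow(h, 2)) = Mul(Add(-4, 5), Pow(h, 2)) = Mul(1, Pow(h, 2)) = Pow(h, 2))
Add(Mul(Mul(Function('P')(-2), 4), Mul(22, Pow(-26, -1))), -26692) = Add(Mul(Mul(Pow(-2, 2), 4), Mul(22, Pow(-26, -1))), -26692) = Add(Mul(Mul(4, 4), Mul(22, Rational(-1, 26))), -26692) = Add(Mul(16, Rational(-11, 13)), -26692) = Add(Rational(-176, 13), -26692) = Rational(-347172, 13)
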